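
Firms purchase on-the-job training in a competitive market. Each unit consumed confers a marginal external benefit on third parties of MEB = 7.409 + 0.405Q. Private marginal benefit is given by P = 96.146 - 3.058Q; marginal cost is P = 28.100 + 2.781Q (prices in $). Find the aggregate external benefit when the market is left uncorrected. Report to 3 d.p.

Market equilibrium (private): 28.100 + 2.781Q = 96.146 - 3.058Q → Q_m = 11.6537.
Total external benefit = ∫₀^{Q_m} (7.409 + 0.405Q) dQ = 7.409×11.6537 + ½×0.405×11.6537² = 113.8435.

$113.844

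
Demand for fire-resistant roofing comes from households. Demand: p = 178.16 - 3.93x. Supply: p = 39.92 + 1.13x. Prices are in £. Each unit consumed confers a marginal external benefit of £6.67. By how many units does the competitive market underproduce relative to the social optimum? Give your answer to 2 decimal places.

1.32 units

Market equilibrium (private): 39.92 + 1.13x = 178.16 - 3.93x → x_m = 27.3202.
Social marginal benefit = demand + MEB = 184.83 - 3.93x.
Set SMB = MC: 184.83 - 3.93x = 39.92 + 1.13x → x* = 28.6383.
Gap = |27.3202 − 28.6383| = 1.3181.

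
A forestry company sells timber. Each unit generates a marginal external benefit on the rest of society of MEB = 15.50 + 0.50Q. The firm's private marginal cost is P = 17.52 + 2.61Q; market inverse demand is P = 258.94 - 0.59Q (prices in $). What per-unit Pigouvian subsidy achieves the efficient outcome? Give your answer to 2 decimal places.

subsidy = $63.08 per unit

Social marginal cost = private MC − MEB = 2.02 + 2.11Q.
Set SMC = demand: 2.02 + 2.11Q = 258.94 - 0.59Q → Q* = 95.1556.
The Pigouvian subsidy equals MEB at Q*: 15.50 + 0.50×95.1556 = 63.0778.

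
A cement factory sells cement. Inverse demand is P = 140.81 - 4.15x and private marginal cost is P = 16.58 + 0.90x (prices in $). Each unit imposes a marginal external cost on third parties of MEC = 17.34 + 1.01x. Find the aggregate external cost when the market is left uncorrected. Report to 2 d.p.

$732.17

Market equilibrium (private): 16.58 + 0.90x = 140.81 - 4.15x → x_m = 24.6000.
Total external cost = ∫₀^{x_m} (17.34 + 1.01x) dx = 17.34×24.6000 + ½×1.01×24.6000² = 732.1698.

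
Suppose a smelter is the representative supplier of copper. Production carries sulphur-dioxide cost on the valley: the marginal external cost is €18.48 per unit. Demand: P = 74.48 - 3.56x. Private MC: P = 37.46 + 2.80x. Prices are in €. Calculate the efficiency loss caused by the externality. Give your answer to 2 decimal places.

Market equilibrium (private): 37.46 + 2.80x = 74.48 - 3.56x → x_m = 5.8208.
Social marginal cost = private MC + MEC = 55.94 + 2.80x.
Set SMC = demand: 55.94 + 2.80x = 74.48 - 3.56x → x* = 2.9151.
The welfare-loss triangle has base |x_m − x*| and height MEC(x_m) (the vertical gap between SMC and demand is zero at x* and MEC at x_m).
DWL = ½ × 2.9057 × 18.4800 = 26.8487.

DWL = €26.85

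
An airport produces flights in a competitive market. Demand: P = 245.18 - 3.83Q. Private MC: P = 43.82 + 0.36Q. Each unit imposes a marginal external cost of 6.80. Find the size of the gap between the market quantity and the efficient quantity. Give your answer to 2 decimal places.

1.62 units

Market equilibrium (private): 43.82 + 0.36Q = 245.18 - 3.83Q → Q_m = 48.0573.
Social marginal cost = private MC + MEC = 50.62 + 0.36Q.
Set SMC = demand: 50.62 + 0.36Q = 245.18 - 3.83Q → Q* = 46.4344.
Gap = |48.0573 − 46.4344| = 1.6229.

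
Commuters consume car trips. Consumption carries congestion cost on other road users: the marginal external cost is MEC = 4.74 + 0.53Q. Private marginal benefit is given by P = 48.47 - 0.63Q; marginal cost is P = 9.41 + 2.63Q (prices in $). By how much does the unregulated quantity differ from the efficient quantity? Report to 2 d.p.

2.93 units

Market equilibrium (private): 9.41 + 2.63Q = 48.47 - 0.63Q → Q_m = 11.9816.
Social marginal benefit = demand − MEC = 43.73 - 1.16Q.
Set SMB = MC: 43.73 - 1.16Q = 9.41 + 2.63Q → Q* = 9.0554.
Gap = |11.9816 − 9.0554| = 2.9262.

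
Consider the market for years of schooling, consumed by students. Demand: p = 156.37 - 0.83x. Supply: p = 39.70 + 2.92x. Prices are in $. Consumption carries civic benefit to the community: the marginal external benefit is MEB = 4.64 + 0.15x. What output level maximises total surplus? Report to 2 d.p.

Social marginal benefit = demand + MEB = 161.01 - 0.68x.
Set SMB = MC: 161.01 - 0.68x = 39.70 + 2.92x → x* = 33.6972.

x* = 33.70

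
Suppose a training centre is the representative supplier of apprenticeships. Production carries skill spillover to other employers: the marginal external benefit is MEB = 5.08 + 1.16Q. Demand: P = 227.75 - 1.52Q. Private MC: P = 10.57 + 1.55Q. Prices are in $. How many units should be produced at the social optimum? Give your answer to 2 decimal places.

Q* = 116.37

Social marginal cost = private MC − MEB = 5.49 + 0.39Q.
Set SMC = demand: 5.49 + 0.39Q = 227.75 - 1.52Q → Q* = 116.3665.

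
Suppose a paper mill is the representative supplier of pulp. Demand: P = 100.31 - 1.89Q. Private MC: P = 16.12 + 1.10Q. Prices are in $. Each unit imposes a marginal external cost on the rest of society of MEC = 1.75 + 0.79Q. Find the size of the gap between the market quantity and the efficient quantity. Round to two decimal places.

Market equilibrium (private): 16.12 + 1.10Q = 100.31 - 1.89Q → Q_m = 28.1572.
Social marginal cost = private MC + MEC = 17.87 + 1.89Q.
Set SMC = demand: 17.87 + 1.89Q = 100.31 - 1.89Q → Q* = 21.8095.
Gap = |28.1572 − 21.8095| = 6.3477.

6.35 units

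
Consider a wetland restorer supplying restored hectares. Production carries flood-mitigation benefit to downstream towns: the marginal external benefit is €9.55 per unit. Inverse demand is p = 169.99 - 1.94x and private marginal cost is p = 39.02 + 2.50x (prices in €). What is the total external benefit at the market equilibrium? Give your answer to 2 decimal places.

Market equilibrium (private): 39.02 + 2.50x = 169.99 - 1.94x → x_m = 29.4977.
Total external benefit = MEB × x_m = 9.55 × 29.4977 = 281.7030.

€281.70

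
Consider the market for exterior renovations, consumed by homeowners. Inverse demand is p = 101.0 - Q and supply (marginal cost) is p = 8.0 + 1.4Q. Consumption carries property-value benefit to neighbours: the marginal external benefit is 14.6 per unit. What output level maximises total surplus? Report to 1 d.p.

Q* = 44.8

Social marginal benefit = demand + MEB = 115.6 - Q.
Set SMB = MC: 115.6 - Q = 8.0 + 1.4Q → Q* = 44.8333.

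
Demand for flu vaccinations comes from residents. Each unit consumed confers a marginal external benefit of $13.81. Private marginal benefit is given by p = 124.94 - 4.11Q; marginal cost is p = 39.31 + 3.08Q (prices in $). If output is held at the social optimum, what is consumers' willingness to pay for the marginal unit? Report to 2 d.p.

P = $68.10

Social marginal benefit = demand + MEB = 138.75 - 4.11Q.
Set SMB = MC: 138.75 - 4.11Q = 39.31 + 3.08Q → Q* = 13.8303.
Consumer price on the demand curve at Q*: 124.94 − 4.11×13.8303 = 68.0975.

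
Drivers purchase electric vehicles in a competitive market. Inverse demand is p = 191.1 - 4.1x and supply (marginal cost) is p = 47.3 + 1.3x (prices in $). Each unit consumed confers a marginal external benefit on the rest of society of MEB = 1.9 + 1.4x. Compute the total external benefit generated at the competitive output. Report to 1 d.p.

Market equilibrium (private): 47.3 + 1.3x = 191.1 - 4.1x → x_m = 26.6296.
Total external benefit = ∫₀^{x_m} (1.9 + 1.4x) dx = 1.9×26.6296 + ½×1.4×26.6296² = 546.9912.

$547.0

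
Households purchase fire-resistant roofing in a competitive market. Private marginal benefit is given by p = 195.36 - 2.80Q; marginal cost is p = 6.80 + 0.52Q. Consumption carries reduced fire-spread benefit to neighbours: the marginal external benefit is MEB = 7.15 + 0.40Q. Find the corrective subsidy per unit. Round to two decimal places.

Social marginal benefit = demand + MEB = 202.51 - 2.40Q.
Set SMB = MC: 202.51 - 2.40Q = 6.80 + 0.52Q → Q* = 67.0240.
The Pigouvian subsidy equals MEB at Q*: 7.15 + 0.40×67.0240 = 33.9596.

subsidy = 33.96 per unit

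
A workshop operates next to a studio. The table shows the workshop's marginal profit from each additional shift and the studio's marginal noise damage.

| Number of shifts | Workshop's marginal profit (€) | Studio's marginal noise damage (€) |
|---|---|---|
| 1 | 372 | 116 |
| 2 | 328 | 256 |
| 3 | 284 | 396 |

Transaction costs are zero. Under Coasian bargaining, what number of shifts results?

2

Bargaining reaches the level where marginal profit last exceeds marginal noise damage.
That holds through level 2 (328 ≥ 256) but not at 3 (284 < 396).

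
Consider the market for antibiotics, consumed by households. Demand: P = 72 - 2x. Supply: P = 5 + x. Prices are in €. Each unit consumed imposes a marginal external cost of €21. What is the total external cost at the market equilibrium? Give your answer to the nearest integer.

Market equilibrium (private): 5 + x = 72 - 2x → x_m = 22.3333.
Total external cost = MEC × x_m = 21 × 22.3333 = 468.9993.

€469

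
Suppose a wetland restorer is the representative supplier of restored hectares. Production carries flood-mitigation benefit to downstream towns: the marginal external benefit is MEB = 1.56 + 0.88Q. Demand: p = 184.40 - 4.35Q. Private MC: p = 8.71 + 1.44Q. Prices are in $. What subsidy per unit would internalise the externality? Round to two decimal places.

Social marginal cost = private MC − MEB = 7.15 + 0.56Q.
Set SMC = demand: 7.15 + 0.56Q = 184.40 - 4.35Q → Q* = 36.0998.
The Pigouvian subsidy equals MEB at Q*: 1.56 + 0.88×36.0998 = 33.3278.

subsidy = $33.33 per unit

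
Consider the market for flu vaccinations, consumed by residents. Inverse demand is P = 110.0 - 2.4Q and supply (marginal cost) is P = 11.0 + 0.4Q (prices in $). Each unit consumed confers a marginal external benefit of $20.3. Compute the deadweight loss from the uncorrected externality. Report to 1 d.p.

DWL = $73.6

Market equilibrium (private): 11.0 + 0.4Q = 110.0 - 2.4Q → Q_m = 35.3571.
Social marginal benefit = demand + MEB = 130.3 - 2.4Q.
Set SMB = MC: 130.3 - 2.4Q = 11.0 + 0.4Q → Q* = 42.6071.
The welfare-loss triangle has base |Q_m − Q*| and height MEB(Q_m) (the vertical gap between SMB and MC is zero at Q* and MEB at Q_m).
DWL = ½ × 7.2500 × 20.3000 = 73.5875.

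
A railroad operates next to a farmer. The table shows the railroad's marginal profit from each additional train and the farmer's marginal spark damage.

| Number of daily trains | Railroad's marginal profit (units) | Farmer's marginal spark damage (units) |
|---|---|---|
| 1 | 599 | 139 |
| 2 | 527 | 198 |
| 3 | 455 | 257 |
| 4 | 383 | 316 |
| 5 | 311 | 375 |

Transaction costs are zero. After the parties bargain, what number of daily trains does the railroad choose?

Bargaining reaches the level where marginal profit last exceeds marginal spark damage.
That holds through level 4 (383 ≥ 316) but not at 5 (311 < 375).

4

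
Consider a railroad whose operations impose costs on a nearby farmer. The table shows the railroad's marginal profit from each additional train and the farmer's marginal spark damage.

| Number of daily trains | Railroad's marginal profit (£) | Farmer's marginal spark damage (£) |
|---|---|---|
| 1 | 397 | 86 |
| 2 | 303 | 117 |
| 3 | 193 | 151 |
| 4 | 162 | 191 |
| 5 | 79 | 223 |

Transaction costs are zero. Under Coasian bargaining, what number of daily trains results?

3

Bargaining reaches the level where marginal profit last exceeds marginal spark damage.
That holds through level 3 (193 ≥ 151) but not at 4 (162 < 191).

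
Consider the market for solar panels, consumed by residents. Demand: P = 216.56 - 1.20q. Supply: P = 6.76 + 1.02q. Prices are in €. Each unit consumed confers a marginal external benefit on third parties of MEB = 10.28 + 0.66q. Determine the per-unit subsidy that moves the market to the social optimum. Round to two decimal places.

subsidy = €103.39 per unit

Social marginal benefit = demand + MEB = 226.84 - 0.54q.
Set SMB = MC: 226.84 - 0.54q = 6.76 + 1.02q → q* = 141.0769.
The Pigouvian subsidy equals MEB at q*: 10.28 + 0.66×141.0769 = 103.3908.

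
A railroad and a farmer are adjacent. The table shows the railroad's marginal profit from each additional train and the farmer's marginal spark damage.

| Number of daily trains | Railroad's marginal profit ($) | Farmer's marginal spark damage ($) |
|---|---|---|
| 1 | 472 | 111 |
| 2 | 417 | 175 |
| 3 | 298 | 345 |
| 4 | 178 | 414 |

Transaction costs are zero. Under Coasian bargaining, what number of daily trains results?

2

Bargaining reaches the level where marginal profit last exceeds marginal spark damage.
That holds through level 2 (417 ≥ 175) but not at 3 (298 < 345).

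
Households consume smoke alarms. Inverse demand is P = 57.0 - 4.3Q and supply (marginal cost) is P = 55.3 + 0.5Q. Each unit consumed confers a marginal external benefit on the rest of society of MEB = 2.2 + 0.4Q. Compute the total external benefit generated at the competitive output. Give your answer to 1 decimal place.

0.8

Market equilibrium (private): 55.3 + 0.5Q = 57.0 - 4.3Q → Q_m = 0.3542.
Total external benefit = ∫₀^{Q_m} (2.2 + 0.4Q) dQ = 2.2×0.3542 + ½×0.4×0.3542² = 0.8043.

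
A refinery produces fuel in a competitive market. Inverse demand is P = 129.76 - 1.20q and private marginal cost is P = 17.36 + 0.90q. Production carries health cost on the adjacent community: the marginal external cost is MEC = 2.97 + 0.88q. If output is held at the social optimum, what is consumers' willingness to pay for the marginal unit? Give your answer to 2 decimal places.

P = 85.69

Social marginal cost = private MC + MEC = 20.33 + 1.78q.
Set SMC = demand: 20.33 + 1.78q = 129.76 - 1.20q → q* = 36.7215.
Consumer price on the demand curve at q*: 129.76 − 1.20×36.7215 = 85.6942.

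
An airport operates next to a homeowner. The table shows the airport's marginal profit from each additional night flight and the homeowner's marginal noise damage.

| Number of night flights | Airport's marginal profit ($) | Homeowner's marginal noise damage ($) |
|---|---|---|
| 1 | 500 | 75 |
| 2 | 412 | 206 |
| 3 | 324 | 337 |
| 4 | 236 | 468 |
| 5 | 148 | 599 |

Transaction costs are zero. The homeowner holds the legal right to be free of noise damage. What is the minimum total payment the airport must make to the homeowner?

$281

Efficient level: marginal profit ≥ marginal noise damage through level 2, so k* = 2.
With the homeowner holding the right, the airport must at least compensate total damage at k*: 75 + 206 = 281.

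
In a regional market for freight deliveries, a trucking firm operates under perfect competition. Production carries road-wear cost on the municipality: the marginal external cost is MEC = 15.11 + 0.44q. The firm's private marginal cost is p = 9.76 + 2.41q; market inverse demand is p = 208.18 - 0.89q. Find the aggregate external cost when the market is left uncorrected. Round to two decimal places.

1703.89

Market equilibrium (private): 9.76 + 2.41q = 208.18 - 0.89q → q_m = 60.1273.
Total external cost = ∫₀^{q_m} (15.11 + 0.44q) dq = 15.11×60.1273 + ½×0.44×60.1273² = 1703.8878.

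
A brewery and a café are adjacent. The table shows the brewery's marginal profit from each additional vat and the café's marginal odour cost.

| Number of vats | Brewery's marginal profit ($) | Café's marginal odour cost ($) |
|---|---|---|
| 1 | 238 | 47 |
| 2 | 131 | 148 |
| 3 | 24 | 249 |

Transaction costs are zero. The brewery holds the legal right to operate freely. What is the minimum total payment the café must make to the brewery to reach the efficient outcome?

Left alone the brewery would choose level 3 (marginal profit stays positive).
Efficient level: k* = 1 (marginal profit ≥ marginal odour cost through 1).
The café must at least cover the brewery's forgone profit from cutting 3→1: 131 + 24 = 155.

$155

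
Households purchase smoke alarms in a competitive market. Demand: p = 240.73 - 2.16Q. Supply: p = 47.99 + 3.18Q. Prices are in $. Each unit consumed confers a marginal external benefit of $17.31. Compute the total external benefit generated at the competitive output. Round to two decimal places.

$624.78

Market equilibrium (private): 47.99 + 3.18Q = 240.73 - 2.16Q → Q_m = 36.0936.
Total external benefit = MEB × Q_m = 17.31 × 36.0936 = 624.7802.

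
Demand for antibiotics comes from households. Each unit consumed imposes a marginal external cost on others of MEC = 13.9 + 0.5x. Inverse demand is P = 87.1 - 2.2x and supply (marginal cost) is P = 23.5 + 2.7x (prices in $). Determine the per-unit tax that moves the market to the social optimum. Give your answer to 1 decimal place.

tax = $18.5 per unit

Social marginal benefit = demand − MEC = 73.2 - 2.7x.
Set SMB = MC: 73.2 - 2.7x = 23.5 + 2.7x → x* = 9.2037.
The Pigouvian tax equals MEC at x*: 13.9 + 0.5×9.2037 = 18.5019.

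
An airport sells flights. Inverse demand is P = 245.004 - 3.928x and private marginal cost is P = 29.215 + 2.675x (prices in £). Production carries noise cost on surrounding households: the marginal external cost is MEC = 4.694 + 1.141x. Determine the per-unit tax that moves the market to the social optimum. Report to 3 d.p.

Social marginal cost = private MC + MEC = 33.909 + 3.816x.
Set SMC = demand: 33.909 + 3.816x = 245.004 - 3.928x → x* = 27.2592.
The Pigouvian tax equals MEC at x*: 4.694 + 1.141×27.2592 = 35.7967.

tax = £35.797 per unit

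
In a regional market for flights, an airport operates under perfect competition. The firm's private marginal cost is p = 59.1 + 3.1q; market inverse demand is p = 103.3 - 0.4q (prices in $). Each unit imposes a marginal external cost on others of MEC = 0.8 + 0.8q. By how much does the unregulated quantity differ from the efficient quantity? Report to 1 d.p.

2.5 units

Market equilibrium (private): 59.1 + 3.1q = 103.3 - 0.4q → q_m = 12.6286.
Social marginal cost = private MC + MEC = 59.9 + 3.9q.
Set SMC = demand: 59.9 + 3.9q = 103.3 - 0.4q → q* = 10.0930.
Gap = |12.6286 − 10.0930| = 2.5356.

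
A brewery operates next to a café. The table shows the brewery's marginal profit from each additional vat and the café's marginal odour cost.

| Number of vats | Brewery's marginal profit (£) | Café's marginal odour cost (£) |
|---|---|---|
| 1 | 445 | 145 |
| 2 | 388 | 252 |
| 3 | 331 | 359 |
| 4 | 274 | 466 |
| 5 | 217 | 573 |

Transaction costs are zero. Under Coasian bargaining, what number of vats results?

Bargaining reaches the level where marginal profit last exceeds marginal odour cost.
That holds through level 2 (388 ≥ 252) but not at 3 (331 < 359).

2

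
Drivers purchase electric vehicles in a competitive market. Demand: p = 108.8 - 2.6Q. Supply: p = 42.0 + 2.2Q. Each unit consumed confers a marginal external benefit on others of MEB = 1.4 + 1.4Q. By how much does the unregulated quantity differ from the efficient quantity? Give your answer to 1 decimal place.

6.1 units

Market equilibrium (private): 42.0 + 2.2Q = 108.8 - 2.6Q → Q_m = 13.9167.
Social marginal benefit = demand + MEB = 110.2 - 1.2Q.
Set SMB = MC: 110.2 - 1.2Q = 42.0 + 2.2Q → Q* = 20.0588.
Gap = |13.9167 − 20.0588| = 6.1421.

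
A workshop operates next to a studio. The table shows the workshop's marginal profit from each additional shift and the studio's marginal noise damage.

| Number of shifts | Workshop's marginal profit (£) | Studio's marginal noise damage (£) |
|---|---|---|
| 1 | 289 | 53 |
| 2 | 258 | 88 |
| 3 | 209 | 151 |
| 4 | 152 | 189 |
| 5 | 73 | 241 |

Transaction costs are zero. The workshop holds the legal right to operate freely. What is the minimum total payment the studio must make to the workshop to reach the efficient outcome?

£225

Left alone the workshop would choose level 5 (marginal profit stays positive).
Efficient level: k* = 3 (marginal profit ≥ marginal noise damage through 3).
The studio must at least cover the workshop's forgone profit from cutting 5→3: 152 + 73 = 225.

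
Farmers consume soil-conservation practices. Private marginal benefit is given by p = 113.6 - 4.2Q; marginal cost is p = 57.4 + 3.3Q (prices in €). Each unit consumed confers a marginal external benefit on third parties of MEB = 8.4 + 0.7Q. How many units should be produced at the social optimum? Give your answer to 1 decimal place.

Q* = 9.5

Social marginal benefit = demand + MEB = 122.0 - 3.5Q.
Set SMB = MC: 122.0 - 3.5Q = 57.4 + 3.3Q → Q* = 9.5000.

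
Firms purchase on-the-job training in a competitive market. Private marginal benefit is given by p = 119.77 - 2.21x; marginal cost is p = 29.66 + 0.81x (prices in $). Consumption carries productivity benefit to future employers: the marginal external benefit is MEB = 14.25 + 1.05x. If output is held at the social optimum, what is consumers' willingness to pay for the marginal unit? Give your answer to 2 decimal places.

Social marginal benefit = demand + MEB = 134.02 - 1.16x.
Set SMB = MC: 134.02 - 1.16x = 29.66 + 0.81x → x* = 52.9746.
Consumer price on the demand curve at x*: 119.77 − 2.21×52.9746 = 2.6961.

P = $2.70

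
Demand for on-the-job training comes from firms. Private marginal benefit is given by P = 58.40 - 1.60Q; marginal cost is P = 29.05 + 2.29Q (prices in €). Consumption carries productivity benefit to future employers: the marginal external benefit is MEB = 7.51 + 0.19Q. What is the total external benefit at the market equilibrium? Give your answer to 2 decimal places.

€62.07

Market equilibrium (private): 29.05 + 2.29Q = 58.40 - 1.60Q → Q_m = 7.5450.
Total external benefit = ∫₀^{Q_m} (7.51 + 0.19Q) dQ = 7.51×7.5450 + ½×0.19×7.5450² = 62.0710.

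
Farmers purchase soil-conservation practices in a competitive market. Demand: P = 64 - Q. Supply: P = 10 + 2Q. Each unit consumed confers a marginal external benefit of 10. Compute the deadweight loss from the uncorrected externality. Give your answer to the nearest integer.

DWL = 17

Market equilibrium (private): 10 + 2Q = 64 - Q → Q_m = 18.0000.
Social marginal benefit = demand + MEB = 74 - Q.
Set SMB = MC: 74 - Q = 10 + 2Q → Q* = 21.3333.
Between Q* and Q_m the wedge SMB − MC runs linearly from 0 to MEB(Q_m), so the loss is a triangle.
DWL = ½ × 3.3333 × 10.0000 = 16.6665.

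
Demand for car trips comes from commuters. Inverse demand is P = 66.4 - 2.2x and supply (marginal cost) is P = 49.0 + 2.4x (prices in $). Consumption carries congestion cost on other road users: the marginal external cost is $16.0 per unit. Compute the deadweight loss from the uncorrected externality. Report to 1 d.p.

Market equilibrium (private): 49.0 + 2.4x = 66.4 - 2.2x → x_m = 3.7826.
Social marginal benefit = demand − MEC = 50.4 - 2.2x.
Set SMB = MC: 50.4 - 2.2x = 49.0 + 2.4x → x* = 0.3043.
Height of the DWL triangle at x_m is MC(x_m) − SMB(x_m) = MEC(x_m) = 16.0000.
DWL = ½ × 3.4783 × 16.0000 = 27.8264.

DWL = $27.8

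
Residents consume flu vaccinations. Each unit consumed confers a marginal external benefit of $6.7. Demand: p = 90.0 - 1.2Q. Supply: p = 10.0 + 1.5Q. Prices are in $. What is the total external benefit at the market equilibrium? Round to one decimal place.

$198.5

Market equilibrium (private): 10.0 + 1.5Q = 90.0 - 1.2Q → Q_m = 29.6296.
Total external benefit = MEB × Q_m = 6.7 × 29.6296 = 198.5183.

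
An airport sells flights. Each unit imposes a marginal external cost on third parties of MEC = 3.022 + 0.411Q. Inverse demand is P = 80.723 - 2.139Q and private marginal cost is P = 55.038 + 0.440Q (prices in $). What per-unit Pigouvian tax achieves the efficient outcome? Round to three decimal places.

Social marginal cost = private MC + MEC = 58.060 + 0.851Q.
Set SMC = demand: 58.060 + 0.851Q = 80.723 - 2.139Q → Q* = 7.5796.
The Pigouvian tax equals MEC at Q*: 3.022 + 0.411×7.5796 = 6.1372.

tax = $6.137 per unit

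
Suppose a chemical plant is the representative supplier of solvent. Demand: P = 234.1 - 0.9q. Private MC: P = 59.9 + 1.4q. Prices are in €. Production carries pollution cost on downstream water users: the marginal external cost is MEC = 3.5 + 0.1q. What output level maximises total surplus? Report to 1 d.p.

q* = 71.1

Social marginal cost = private MC + MEC = 63.4 + 1.5q.
Set SMC = demand: 63.4 + 1.5q = 234.1 - 0.9q → q* = 71.1250.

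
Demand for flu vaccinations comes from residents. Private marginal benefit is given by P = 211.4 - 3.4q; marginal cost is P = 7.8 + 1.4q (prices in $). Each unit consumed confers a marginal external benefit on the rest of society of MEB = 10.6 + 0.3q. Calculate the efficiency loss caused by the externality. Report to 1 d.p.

DWL = $60.5

Market equilibrium (private): 7.8 + 1.4q = 211.4 - 3.4q → q_m = 42.4167.
Social marginal benefit = demand + MEB = 222.0 - 3.1q.
Set SMB = MC: 222.0 - 3.1q = 7.8 + 1.4q → q* = 47.6000.
Between q* and q_m the wedge SMB − MC runs linearly from 0 to MEB(q_m), so the loss is a triangle.
DWL = ½ × 5.1833 × 23.3250 = 60.4502.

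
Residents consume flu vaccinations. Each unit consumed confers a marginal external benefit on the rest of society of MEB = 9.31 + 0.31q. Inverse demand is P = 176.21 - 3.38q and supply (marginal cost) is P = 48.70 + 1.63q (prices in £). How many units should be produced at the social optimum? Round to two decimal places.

Social marginal benefit = demand + MEB = 185.52 - 3.07q.
Set SMB = MC: 185.52 - 3.07q = 48.70 + 1.63q → q* = 29.1106.

q* = 29.11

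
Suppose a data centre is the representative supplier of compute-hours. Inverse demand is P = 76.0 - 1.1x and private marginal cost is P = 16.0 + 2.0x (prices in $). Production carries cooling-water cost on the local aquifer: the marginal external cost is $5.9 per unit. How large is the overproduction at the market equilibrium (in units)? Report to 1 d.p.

1.9 units

Market equilibrium (private): 16.0 + 2.0x = 76.0 - 1.1x → x_m = 19.3548.
Social marginal cost = private MC + MEC = 21.9 + 2.0x.
Set SMC = demand: 21.9 + 2.0x = 76.0 - 1.1x → x* = 17.4516.
Gap = |19.3548 − 17.4516| = 1.9032.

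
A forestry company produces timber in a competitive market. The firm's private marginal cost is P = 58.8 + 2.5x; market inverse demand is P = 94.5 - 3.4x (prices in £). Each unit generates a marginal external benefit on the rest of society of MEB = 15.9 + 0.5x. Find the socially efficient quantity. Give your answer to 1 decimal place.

x* = 9.6

Social marginal cost = private MC − MEB = 42.9 + 2.0x.
Set SMC = demand: 42.9 + 2.0x = 94.5 - 3.4x → x* = 9.5556.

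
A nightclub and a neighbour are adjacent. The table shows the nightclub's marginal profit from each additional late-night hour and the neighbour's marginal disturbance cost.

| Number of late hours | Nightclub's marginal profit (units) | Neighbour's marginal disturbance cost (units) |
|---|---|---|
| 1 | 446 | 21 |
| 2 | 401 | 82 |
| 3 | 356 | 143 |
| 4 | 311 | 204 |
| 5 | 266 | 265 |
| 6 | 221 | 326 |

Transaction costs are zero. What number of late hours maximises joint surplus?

5

Bargaining reaches the level where marginal profit last exceeds marginal disturbance cost.
That holds through level 5 (266 ≥ 265) but not at 6 (221 < 326).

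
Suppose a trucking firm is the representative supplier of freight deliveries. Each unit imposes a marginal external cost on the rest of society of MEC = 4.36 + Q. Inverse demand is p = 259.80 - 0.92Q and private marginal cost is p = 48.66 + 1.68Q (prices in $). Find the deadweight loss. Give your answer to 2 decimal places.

DWL = $1016.92

Market equilibrium (private): 48.66 + 1.68Q = 259.80 - 0.92Q → Q_m = 81.2077.
Social marginal cost = private MC + MEC = 53.02 + 2.68Q.
Set SMC = demand: 53.02 + 2.68Q = 259.80 - 0.92Q → Q* = 57.4389.
Height of the DWL triangle at Q_m is SMC(Q_m) − demand(Q_m) = MEC(Q_m) = 85.5677.
DWL = ½ × 23.7688 × 85.5677 = 1016.9208.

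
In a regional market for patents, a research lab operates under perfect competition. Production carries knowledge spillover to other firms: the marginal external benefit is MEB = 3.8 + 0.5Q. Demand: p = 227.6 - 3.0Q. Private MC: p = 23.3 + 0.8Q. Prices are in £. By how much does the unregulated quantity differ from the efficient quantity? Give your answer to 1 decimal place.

Market equilibrium (private): 23.3 + 0.8Q = 227.6 - 3.0Q → Q_m = 53.7632.
Social marginal cost = private MC − MEB = 19.5 + 0.3Q.
Set SMC = demand: 19.5 + 0.3Q = 227.6 - 3.0Q → Q* = 63.0606.
Gap = |53.7632 − 63.0606| = 9.2974.

9.3 units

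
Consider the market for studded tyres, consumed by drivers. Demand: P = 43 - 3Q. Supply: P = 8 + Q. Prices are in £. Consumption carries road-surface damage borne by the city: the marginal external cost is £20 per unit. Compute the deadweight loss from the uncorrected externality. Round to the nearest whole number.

DWL = £50

Market equilibrium (private): 8 + Q = 43 - 3Q → Q_m = 8.7500.
Social marginal benefit = demand − MEC = 23 - 3Q.
Set SMB = MC: 23 - 3Q = 8 + Q → Q* = 3.7500.
The welfare-loss triangle has base |Q_m − Q*| and height MEC(Q_m) (the vertical gap between SMB and MC is zero at Q* and MEC at Q_m).
DWL = ½ × 5.0000 × 20.0000 = 50.0000.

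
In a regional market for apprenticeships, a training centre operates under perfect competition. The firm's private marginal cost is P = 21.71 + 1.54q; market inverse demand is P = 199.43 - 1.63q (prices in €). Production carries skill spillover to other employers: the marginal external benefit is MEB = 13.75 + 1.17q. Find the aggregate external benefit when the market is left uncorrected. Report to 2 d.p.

Market equilibrium (private): 21.71 + 1.54q = 199.43 - 1.63q → q_m = 56.0631.
Total external benefit = ∫₀^{q_m} (13.75 + 1.17q) dq = 13.75×56.0631 + ½×1.17×56.0631² = 2609.5643.

€2609.56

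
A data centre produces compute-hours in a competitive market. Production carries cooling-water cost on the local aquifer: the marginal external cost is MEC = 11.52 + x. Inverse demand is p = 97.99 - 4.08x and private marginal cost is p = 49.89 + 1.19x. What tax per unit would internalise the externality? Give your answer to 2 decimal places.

tax = 17.35 per unit

Social marginal cost = private MC + MEC = 61.41 + 2.19x.
Set SMC = demand: 61.41 + 2.19x = 97.99 - 4.08x → x* = 5.8341.
The Pigouvian tax equals MEC at x*: 11.52 + 1.00×5.8341 = 17.3541.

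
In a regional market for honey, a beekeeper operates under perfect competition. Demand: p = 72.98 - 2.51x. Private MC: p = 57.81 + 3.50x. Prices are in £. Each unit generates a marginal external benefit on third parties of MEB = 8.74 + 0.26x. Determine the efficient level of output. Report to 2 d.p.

Social marginal cost = private MC − MEB = 49.07 + 3.24x.
Set SMC = demand: 49.07 + 3.24x = 72.98 - 2.51x → x* = 4.1583.

x* = 4.16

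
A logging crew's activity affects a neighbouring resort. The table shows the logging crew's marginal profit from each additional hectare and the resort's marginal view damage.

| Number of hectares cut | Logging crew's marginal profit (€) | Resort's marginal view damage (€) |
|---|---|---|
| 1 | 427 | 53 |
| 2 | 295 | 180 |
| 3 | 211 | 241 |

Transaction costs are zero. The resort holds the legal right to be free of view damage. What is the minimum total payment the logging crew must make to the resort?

€233

Efficient level: marginal profit ≥ marginal view damage through level 2, so k* = 2.
With the resort holding the right, the logging crew must at least compensate total damage at k*: 53 + 180 = 233.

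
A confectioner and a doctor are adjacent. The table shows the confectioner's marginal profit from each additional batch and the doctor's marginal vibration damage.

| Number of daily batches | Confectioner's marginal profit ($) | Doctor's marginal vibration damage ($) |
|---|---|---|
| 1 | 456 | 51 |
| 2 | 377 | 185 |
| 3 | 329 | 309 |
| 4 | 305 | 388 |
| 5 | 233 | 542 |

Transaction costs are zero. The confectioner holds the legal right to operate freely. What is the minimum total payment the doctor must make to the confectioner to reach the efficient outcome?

$538

Left alone the confectioner would choose level 5 (marginal profit stays positive).
Efficient level: k* = 3 (marginal profit ≥ marginal vibration damage through 3).
The doctor must at least cover the confectioner's forgone profit from cutting 5→3: 305 + 233 = 538.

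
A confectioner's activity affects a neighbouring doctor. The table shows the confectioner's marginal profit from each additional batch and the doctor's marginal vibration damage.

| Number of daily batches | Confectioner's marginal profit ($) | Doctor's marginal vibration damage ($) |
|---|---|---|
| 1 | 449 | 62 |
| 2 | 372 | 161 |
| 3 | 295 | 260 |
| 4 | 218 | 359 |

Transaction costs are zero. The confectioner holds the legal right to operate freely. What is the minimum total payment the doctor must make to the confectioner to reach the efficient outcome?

Left alone the confectioner would choose level 4 (marginal profit stays positive).
Efficient level: k* = 3 (marginal profit ≥ marginal vibration damage through 3).
The doctor must at least cover the confectioner's forgone profit from cutting 4→3: 218 = 218.

$218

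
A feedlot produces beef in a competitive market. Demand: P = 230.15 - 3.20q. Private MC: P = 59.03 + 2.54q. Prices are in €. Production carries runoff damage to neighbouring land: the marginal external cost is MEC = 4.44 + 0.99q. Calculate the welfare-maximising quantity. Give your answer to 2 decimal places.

Social marginal cost = private MC + MEC = 63.47 + 3.53q.
Set SMC = demand: 63.47 + 3.53q = 230.15 - 3.20q → q* = 24.7667.

q* = 24.77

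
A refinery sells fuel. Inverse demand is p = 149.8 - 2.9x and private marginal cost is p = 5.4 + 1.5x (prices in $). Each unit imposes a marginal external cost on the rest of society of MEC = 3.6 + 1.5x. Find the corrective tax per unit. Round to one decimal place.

Social marginal cost = private MC + MEC = 9.0 + 3.0x.
Set SMC = demand: 9.0 + 3.0x = 149.8 - 2.9x → x* = 23.8644.
The Pigouvian tax equals MEC at x*: 3.6 + 1.5×23.8644 = 39.3966.

tax = $39.4 per unit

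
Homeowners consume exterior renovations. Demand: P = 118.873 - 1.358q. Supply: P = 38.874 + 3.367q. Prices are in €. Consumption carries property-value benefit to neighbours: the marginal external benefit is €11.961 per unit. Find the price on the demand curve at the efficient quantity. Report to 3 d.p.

Social marginal benefit = demand + MEB = 130.834 - 1.358q.
Set SMB = MC: 130.834 - 1.358q = 38.874 + 3.367q → q* = 19.4624.
Consumer price on the demand curve at q*: 118.873 − 1.358×19.4624 = 92.4431.

P = €92.443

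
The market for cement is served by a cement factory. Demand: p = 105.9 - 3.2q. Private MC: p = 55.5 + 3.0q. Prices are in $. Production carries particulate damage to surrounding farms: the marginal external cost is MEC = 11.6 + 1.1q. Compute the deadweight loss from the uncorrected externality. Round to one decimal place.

DWL = $28.9

Market equilibrium (private): 55.5 + 3.0q = 105.9 - 3.2q → q_m = 8.1290.
Social marginal cost = private MC + MEC = 67.1 + 4.1q.
Set SMC = demand: 67.1 + 4.1q = 105.9 - 3.2q → q* = 5.3151.
Between q* and q_m the wedge SMC − demand runs linearly from 0 to MEC(q_m), so the loss is a triangle.
DWL = ½ × 2.8139 × 20.5419 = 28.9014.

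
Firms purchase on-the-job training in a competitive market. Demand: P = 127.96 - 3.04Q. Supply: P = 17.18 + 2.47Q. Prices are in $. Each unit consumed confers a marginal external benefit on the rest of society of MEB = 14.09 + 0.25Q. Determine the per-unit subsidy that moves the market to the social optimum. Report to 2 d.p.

subsidy = $20.02 per unit

Social marginal benefit = demand + MEB = 142.05 - 2.79Q.
Set SMB = MC: 142.05 - 2.79Q = 17.18 + 2.47Q → Q* = 23.7395.
The Pigouvian subsidy equals MEB at Q*: 14.09 + 0.25×23.7395 = 20.0249.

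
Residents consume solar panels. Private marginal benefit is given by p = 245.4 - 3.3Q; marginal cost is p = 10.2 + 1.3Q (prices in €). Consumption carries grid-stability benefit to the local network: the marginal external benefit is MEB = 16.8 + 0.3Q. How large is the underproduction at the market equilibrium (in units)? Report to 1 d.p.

Market equilibrium (private): 10.2 + 1.3Q = 245.4 - 3.3Q → Q_m = 51.1304.
Social marginal benefit = demand + MEB = 262.2 - 3.0Q.
Set SMB = MC: 262.2 - 3.0Q = 10.2 + 1.3Q → Q* = 58.6047.
Gap = |51.1304 − 58.6047| = 7.4743.

7.5 units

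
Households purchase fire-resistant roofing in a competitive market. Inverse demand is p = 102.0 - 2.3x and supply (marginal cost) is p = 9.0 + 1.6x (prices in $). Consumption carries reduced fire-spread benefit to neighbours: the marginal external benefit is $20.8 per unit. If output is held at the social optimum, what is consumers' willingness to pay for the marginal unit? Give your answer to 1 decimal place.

P = $34.9

Social marginal benefit = demand + MEB = 122.8 - 2.3x.
Set SMB = MC: 122.8 - 2.3x = 9.0 + 1.6x → x* = 29.1795.
Consumer price on the demand curve at x*: 102.0 − 2.3×29.1795 = 34.8872.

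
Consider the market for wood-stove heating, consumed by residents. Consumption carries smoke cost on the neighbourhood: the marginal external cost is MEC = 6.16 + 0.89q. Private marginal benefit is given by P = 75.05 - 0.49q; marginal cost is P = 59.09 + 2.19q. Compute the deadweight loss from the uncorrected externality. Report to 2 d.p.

DWL = 18.39

Market equilibrium (private): 59.09 + 2.19q = 75.05 - 0.49q → q_m = 5.9552.
Social marginal benefit = demand − MEC = 68.89 - 1.38q.
Set SMB = MC: 68.89 - 1.38q = 59.09 + 2.19q → q* = 2.7451.
Height of the DWL triangle at q_m is MC(q_m) − SMB(q_m) = MEC(q_m) = 11.4601.
DWL = ½ × 3.2101 × 11.4601 = 18.3940.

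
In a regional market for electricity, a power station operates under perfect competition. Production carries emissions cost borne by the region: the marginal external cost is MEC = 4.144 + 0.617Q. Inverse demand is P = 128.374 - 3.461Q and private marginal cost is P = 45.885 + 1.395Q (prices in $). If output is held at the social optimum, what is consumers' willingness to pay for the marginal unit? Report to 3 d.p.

P = $78.830

Social marginal cost = private MC + MEC = 50.029 + 2.012Q.
Set SMC = demand: 50.029 + 2.012Q = 128.374 - 3.461Q → Q* = 14.3148.
Consumer price on the demand curve at Q*: 128.374 − 3.461×14.3148 = 78.8305.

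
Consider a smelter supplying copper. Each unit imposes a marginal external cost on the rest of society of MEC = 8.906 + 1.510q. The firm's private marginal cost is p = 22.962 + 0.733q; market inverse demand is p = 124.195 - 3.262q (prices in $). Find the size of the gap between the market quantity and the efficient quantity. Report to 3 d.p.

Market equilibrium (private): 22.962 + 0.733q = 124.195 - 3.262q → q_m = 25.3399.
Social marginal cost = private MC + MEC = 31.868 + 2.243q.
Set SMC = demand: 31.868 + 2.243q = 124.195 - 3.262q → q* = 16.7715.
Gap = |25.3399 − 16.7715| = 8.5684.

8.568 units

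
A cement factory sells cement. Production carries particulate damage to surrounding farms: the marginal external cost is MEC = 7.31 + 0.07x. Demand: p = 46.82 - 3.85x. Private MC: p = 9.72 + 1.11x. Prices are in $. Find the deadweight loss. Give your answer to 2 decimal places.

Market equilibrium (private): 9.72 + 1.11x = 46.82 - 3.85x → x_m = 7.4798.
Social marginal cost = private MC + MEC = 17.03 + 1.18x.
Set SMC = demand: 17.03 + 1.18x = 46.82 - 3.85x → x* = 5.9225.
The welfare-loss triangle has base |x_m − x*| and height MEC(x_m) (the vertical gap between SMC and demand is zero at x* and MEC at x_m).
DWL = ½ × 1.5573 × 7.8336 = 6.0996.

DWL = $6.10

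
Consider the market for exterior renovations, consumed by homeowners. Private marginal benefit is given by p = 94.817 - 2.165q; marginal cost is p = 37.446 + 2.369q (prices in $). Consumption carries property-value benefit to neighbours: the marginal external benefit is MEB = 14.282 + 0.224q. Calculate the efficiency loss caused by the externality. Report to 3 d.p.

Market equilibrium (private): 37.446 + 2.369q = 94.817 - 2.165q → q_m = 12.6535.
Social marginal benefit = demand + MEB = 109.099 - 1.941q.
Set SMB = MC: 109.099 - 1.941q = 37.446 + 2.369q → q* = 16.6248.
The loss is the area between SMB and MC from q* to q_m; with linear curves that's a triangle of height MEB(q_m).
DWL = ½ × 3.9713 × 17.1164 = 33.9872.

DWL = $33.987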